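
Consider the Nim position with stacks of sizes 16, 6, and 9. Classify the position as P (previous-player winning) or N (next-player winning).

Write each in binary and XOR column by column:
  10000  (16)
  00110  (6)
  01001  (9)
  -----
  11111  (31)
The nim-sum is 31 ≠ 0, so this is an N-position: the player to move can win.

N-position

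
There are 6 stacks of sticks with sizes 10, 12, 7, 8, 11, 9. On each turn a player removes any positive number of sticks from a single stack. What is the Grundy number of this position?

11

In binary:
  1010  (10)
  1100  (12)
  0111  (7)
  1000  (8)
  1011  (11)
  1001  (9)
  ----
  1011  (11)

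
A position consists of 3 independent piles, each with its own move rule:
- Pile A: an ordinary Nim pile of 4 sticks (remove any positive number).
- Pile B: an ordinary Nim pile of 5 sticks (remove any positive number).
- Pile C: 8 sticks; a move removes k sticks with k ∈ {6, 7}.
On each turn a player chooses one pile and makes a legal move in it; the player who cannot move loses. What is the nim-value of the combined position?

0

Pile A is a plain Nim pile of size 4, so its Grundy value is 4.
Pile B is a plain Nim pile of size 5, so its Grundy value is 5.
Grundy values for pile C (subtraction set {6, 7}):
g(0) = mex{} = 0
g(1) = mex{} = 0
g(2) = mex{} = 0
g(3) = mex{} = 0
g(4) = mex{} = 0
g(5) = mex{} = 0
g(6) = mex{0} = 1
g(7) = mex{0} = 1
g(8) = mex{0} = 1
So g(8) = 1.
By the Sprague-Grundy theorem, the Grundy value of a sum of independent games is the XOR of the component values.
Combined value = 4 ⊕ 5 ⊕ 1 = 0.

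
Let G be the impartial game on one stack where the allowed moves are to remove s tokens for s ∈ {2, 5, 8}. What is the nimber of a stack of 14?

Build the Grundy sequence with g(k) = mex{g(k−s) : s ∈ {2, 5, 8}, s ≤ k}:
g(0) = mex{} = 0
g(1) = mex{} = 0
g(2) = mex{0} = 1
g(3) = mex{0} = 1
g(4) = mex{1} = 0
g(5) = mex{0,1} = 2
g(6) = mex{0} = 1
g(7) = mex{1,2} = 0
g(8) = mex{0,1} = 2
g(9) = mex{0} = 1
g(10) = mex{1,2} = 0
g(11) = mex{1} = 0
g(12) = mex{0} = 1
g(13) = mex{0,2} = 1
g(14) = mex{1} = 0
So g(14) = 0.

0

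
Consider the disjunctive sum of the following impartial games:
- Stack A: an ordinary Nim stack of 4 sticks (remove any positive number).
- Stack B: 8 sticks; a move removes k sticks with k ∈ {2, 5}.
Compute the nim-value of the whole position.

4

Stack A is a plain Nim stack of size 4, so its Grundy value is 4.
Grundy values for stack B (subtraction set {2, 5}):
g(0) = mex{} = 0
g(1) = mex{} = 0
g(2) = mex{0} = 1
g(3) = mex{0} = 1
g(4) = mex{1} = 0
g(5) = mex{0,1} = 2
g(6) = mex{0} = 1
g(7) = mex{1,2} = 0
g(8) = mex{1} = 0
So g(8) = 0.
By the Sprague-Grundy theorem, the Grundy value of a sum of independent games is the XOR of the component values.
Combined value = 4 ⊕ 0 = 4.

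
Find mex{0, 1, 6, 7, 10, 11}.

The values 0, 1 are all present; 2 is the first non-negative integer missing from the set.

2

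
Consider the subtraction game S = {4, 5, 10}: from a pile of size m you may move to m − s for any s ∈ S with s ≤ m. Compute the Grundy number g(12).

Build the Grundy sequence with g(k) = mex{g(k−s) : s ∈ {4, 5, 10}, s ≤ k}:
g(0) = mex{} = 0
g(1) = mex{} = 0
g(2) = mex{} = 0
g(3) = mex{} = 0
g(4) = mex{0} = 1
g(5) = mex{0} = 1
g(6) = mex{0} = 1
g(7) = mex{0} = 1
g(8) = mex{0,1} = 2
g(9) = mex{1} = 0
g(10) = mex{0,1} = 2
g(11) = mex{0,1} = 2
g(12) = mex{0,1,2} = 3
So g(12) = 3.

3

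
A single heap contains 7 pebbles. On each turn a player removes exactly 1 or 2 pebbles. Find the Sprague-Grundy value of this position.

1

Grundy values for subtraction set {1, 2}:
g(0) = mex{} = 0
g(1) = mex{0} = 1
g(2) = mex{0,1} = 2
g(3) = mex{1,2} = 0
g(4) = mex{0,2} = 1
g(5) = mex{0,1} = 2
g(6) = mex{1,2} = 0
g(7) = mex{0,2} = 1
So g(7) = 1.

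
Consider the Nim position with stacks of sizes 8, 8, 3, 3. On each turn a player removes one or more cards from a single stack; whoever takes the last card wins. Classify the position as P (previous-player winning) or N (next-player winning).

P-position

Nim-sum: 8 XOR 8 XOR 3 XOR 3 = 0.
The nim-sum is 0, so this is a P-position: the player to move is in a losing position under optimal play.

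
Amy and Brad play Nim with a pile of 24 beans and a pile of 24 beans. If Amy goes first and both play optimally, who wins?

Brad wins

Write each in binary and XOR column by column:
  11000  (24)
  11000  (24)
  -----
  00000  (0)
The nim-sum is 0, so this is a P-position: the player to move is in a losing position under optimal play; Amy is about to move from it and so loses — Brad wins.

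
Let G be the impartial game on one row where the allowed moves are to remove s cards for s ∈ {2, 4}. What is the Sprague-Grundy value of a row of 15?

1

Build the Grundy sequence with g(k) = mex{g(k−s) : s ∈ {2, 4}, s ≤ k}:
k:     0  1  2  3  4  5  6  7  8  9 10 11 12 13 14 15
g(k):  0  0  1  1  2  2  0  0  1  1  2  2  0  0  1  1
So g(15) = 1.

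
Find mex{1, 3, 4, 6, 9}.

0

0 is not in the set, so the mex is 0.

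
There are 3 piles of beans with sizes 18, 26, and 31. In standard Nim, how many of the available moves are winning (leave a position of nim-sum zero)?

Nim-sum: 18 ⊕ 26 ⊕ 31 = 23.
The overall nim-sum is X = 23. A pile of size p has a winning move iff p XOR X < p (reduce it to p XOR X).
  18: 18 XOR 23 = 5 < 18 — winning move (to 5).
  26: 26 XOR 23 = 13 < 26 — winning move (to 13).
  31: 31 XOR 23 = 8 < 31 — winning move (to 8).
That gives 3 winning moves.

3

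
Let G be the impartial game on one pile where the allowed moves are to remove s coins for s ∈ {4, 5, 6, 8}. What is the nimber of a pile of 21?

2

Compute g(0), g(1), … for moves {4, 5, 6, 8}:
k:     0  1  2  3  4  5  6  7  8  9 10 11 12 13 14 15 16 17 18 19 20 21
g(k):  0  0  0  0  1  1  1  1  2  2  2  2  0  0  0  0  1  1  1  1  2  2
So g(21) = 2.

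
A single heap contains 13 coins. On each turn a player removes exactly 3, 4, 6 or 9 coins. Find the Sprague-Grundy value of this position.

0

Compute g(0), g(1), … for moves {3, 4, 6, 9}:
k:     0  1  2  3  4  5  6  7  8  9 10 11 12 13
g(k):  0  0  0  1  1  1  2  2  2  3  3  3  0  0
So g(13) = 0.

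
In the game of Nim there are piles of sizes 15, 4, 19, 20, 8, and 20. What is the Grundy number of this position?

Compute the nim-sum pairwise:
15 ⊕ 4 = 11
11 ⊕ 19 = 24
24 ⊕ 20 = 12
12 ⊕ 8 = 4
4 ⊕ 20 = 16

16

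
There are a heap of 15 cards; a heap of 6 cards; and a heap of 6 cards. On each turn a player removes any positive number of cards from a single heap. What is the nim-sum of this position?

Nim-sum: 15 XOR 6 XOR 6 = 15.

15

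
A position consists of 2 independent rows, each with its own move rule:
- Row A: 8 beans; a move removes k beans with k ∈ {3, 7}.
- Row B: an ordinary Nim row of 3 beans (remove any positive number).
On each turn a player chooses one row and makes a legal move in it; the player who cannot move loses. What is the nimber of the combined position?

1

Grundy values for row A (subtraction set {3, 7}):
k:     0  1  2  3  4  5  6  7  8
g(k):  0  0  0  1  1  1  0  2  2
So g(8) = 2.
Row B is a plain Nim row of size 3, so its Grundy value is 3.
The value of a disjunctive sum is the nim-sum of the parts.
Combined value = 2 ⊕ 3 = 1.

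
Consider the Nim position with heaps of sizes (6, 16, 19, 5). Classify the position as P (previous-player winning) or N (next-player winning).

Bitwise XOR of the heap sizes:
  00110  (6)
  10000  (16)
  10011  (19)
  00101  (5)
  -----
  00000  (0)
The nim-sum is 0, so this is a P-position: the player to move is in a losing position under optimal play.

P-position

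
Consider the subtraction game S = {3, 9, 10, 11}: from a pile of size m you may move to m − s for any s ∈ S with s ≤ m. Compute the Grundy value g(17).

1

Compute g(0), g(1), … for moves {3, 9, 10, 11}:
k:     0  1  2  3  4  5  6  7  8  9 10 11 12 13 14 15 16 17
g(k):  0  0  0  1  1  1  0  0  0  1  1  1  2  2  0  3  3  1
So g(17) = 1.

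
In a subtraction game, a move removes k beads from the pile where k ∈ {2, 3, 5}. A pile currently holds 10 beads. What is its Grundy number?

1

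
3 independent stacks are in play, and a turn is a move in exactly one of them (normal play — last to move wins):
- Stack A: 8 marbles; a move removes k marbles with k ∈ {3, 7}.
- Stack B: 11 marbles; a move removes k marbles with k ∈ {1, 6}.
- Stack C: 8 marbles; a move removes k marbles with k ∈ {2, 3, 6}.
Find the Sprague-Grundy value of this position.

0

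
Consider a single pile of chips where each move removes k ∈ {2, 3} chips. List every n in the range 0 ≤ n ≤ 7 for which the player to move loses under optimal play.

0, 1, 5, 6

Build the Grundy sequence with g(k) = mex{g(k−s) : s ∈ {2, 3}, s ≤ k}:
g(0) = mex{} = 0
g(1) = mex{} = 0
g(2) = mex{0} = 1
g(3) = mex{0} = 1
g(4) = mex{0,1} = 2
g(5) = mex{1} = 0
g(6) = mex{1,2} = 0
g(7) = mex{0,2} = 1
The P-positions (g = 0) in 0..7 are 0, 1, 5, 6.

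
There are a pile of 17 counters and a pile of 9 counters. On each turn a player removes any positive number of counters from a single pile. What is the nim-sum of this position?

24

Bitwise XOR of the heap sizes:
  10001  (17)
  01001  (9)
  -----
  11000  (24)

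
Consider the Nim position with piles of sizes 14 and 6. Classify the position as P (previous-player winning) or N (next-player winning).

Nim-sum: 14 ⊕ 6 = 8.
The nim-sum is 8 ≠ 0, so this is an N-position: the player to move can win.

N-position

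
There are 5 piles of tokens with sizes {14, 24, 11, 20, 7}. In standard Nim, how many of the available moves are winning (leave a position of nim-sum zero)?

Nim-sum: 14 ⊕ 24 ⊕ 11 ⊕ 20 ⊕ 7 = 14.
The overall nim-sum is X = 14. A pile of size p has a winning move iff p XOR X < p (reduce it to p XOR X).
  14: 14 XOR 14 = 0 < 14 — winning move (to 0).
  24: 24 XOR 14 = 22 < 24 — winning move (to 22).
  11: 11 XOR 14 = 5 < 11 — winning move (to 5).
  20: 20 XOR 14 = 26 ≥ 20 — no move.
  7: 7 XOR 14 = 9 ≥ 7 — no move.
That gives 3 winning moves.

3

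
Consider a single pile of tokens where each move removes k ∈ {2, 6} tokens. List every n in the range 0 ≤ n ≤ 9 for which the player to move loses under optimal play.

0, 1, 4, 5, 8, 9

Grundy values for subtraction set {2, 6}:
k:     0  1  2  3  4  5  6  7  8  9
g(k):  0  0  1  1  0  0  1  1  0  0
The P-positions (g = 0) in 0..9 are 0, 1, 4, 5, 8, 9.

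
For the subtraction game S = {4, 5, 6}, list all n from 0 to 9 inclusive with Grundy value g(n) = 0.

0, 1, 2, 3

Grundy values for subtraction set {4, 5, 6}:
k:     0  1  2  3  4  5  6  7  8  9
g(k):  0  0  0  0  1  1  1  1  2  2
The P-positions (g = 0) in 0..9 are 0, 1, 2, 3.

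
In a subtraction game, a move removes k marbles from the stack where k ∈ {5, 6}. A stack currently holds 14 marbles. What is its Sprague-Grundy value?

Build the Grundy sequence with g(k) = mex{g(k−s) : s ∈ {5, 6}, s ≤ k}:
g(0) = mex{} = 0
g(1) = mex{} = 0
g(2) = mex{} = 0
g(3) = mex{} = 0
g(4) = mex{} = 0
g(5) = mex{0} = 1
g(6) = mex{0} = 1
g(7) = mex{0} = 1
g(8) = mex{0} = 1
g(9) = mex{0} = 1
g(10) = mex{0,1} = 2
g(11) = mex{1} = 0
g(12) = mex{1} = 0
g(13) = mex{1} = 0
g(14) = mex{1} = 0
So g(14) = 0.

0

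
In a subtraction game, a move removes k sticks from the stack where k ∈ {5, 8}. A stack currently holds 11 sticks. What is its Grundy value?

2

Grundy values for subtraction set {5, 8}:
g(0) = mex{} = 0
g(1) = mex{} = 0
g(2) = mex{} = 0
g(3) = mex{} = 0
g(4) = mex{} = 0
g(5) = mex{0} = 1
g(6) = mex{0} = 1
g(7) = mex{0} = 1
g(8) = mex{0} = 1
g(9) = mex{0} = 1
g(10) = mex{0,1} = 2
g(11) = mex{0,1} = 2
So g(11) = 2.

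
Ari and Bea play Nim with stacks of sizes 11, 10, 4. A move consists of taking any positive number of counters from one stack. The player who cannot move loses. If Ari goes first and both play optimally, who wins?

Ari wins

Compute the nim-sum pairwise:
11 ^ 10 = 1
1 ^ 4 = 5
The nim-sum is 5 ≠ 0, so this is an N-position: the player to move can win; Ari has a winning move.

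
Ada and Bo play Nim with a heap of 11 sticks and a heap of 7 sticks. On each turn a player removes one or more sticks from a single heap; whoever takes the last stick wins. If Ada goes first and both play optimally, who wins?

Ada wins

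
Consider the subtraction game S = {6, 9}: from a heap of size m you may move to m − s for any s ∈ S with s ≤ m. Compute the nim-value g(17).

0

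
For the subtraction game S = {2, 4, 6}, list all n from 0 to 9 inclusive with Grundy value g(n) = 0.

0, 1, 8, 9

Grundy values for subtraction set {2, 4, 6}:
k:     0  1  2  3  4  5  6  7  8  9
g(k):  0  0  1  1  2  2  3  3  0  0
The P-positions (g = 0) in 0..9 are 0, 1, 8, 9.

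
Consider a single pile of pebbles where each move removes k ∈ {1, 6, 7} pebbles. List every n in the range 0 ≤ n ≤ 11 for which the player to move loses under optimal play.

0, 2, 4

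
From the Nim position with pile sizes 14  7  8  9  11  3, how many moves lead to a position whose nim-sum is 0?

In binary:
  1110  (14)
  0111  (7)
  1000  (8)
  1001  (9)
  1011  (11)
  0011  (3)
  ----
  0000  (0)
The nim-sum is already 0, so every move leaves a nonzero nim-sum — there are no winning moves.

0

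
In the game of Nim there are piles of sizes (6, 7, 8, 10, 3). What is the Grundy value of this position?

0

Bitwise XOR of the heap sizes:
  0110  (6)
  0111  (7)
  1000  (8)
  1010  (10)
  0011  (3)
  ----
  0000  (0)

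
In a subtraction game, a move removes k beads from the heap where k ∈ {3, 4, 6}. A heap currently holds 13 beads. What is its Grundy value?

Build the Grundy sequence with g(k) = mex{g(k−s) : s ∈ {3, 4, 6}, s ≤ k}:
g(0) = mex{} = 0
g(1) = mex{} = 0
g(2) = mex{} = 0
g(3) = mex{0} = 1
g(4) = mex{0} = 1
g(5) = mex{0} = 1
g(6) = mex{0,1} = 2
g(7) = mex{0,1} = 2
g(8) = mex{0,1} = 2
g(9) = mex{1,2} = 0
g(10) = mex{1,2} = 0
g(11) = mex{1,2} = 0
g(12) = mex{0,2} = 1
g(13) = mex{0,2} = 1
So g(13) = 1.

1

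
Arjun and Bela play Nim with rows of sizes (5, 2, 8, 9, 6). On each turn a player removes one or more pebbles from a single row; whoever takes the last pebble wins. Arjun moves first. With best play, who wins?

In binary:
  0101  (5)
  0010  (2)
  1000  (8)
  1001  (9)
  0110  (6)
  ----
  0000  (0)
The nim-sum is 0, so this is a P-position: the player to move is in a losing position under optimal play; Arjun is about to move from it and so loses — Bela wins.

Bela wins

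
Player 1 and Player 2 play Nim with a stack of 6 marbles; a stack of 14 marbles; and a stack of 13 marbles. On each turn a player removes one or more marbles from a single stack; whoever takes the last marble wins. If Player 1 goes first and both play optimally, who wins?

Player 1 wins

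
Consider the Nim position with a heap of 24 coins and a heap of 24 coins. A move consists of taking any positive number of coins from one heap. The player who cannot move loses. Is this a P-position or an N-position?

Bitwise XOR of the heap sizes:
  11000  (24)
  11000  (24)
  -----
  00000  (0)
The nim-sum is 0, so this is a P-position: the player to move is in a losing position under optimal play.

P-position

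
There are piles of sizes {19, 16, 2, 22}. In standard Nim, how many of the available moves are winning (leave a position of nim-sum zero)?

3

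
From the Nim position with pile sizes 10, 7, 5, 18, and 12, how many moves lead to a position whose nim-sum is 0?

Nim-sum: 10 XOR 7 XOR 5 XOR 18 XOR 12 = 22.
The overall nim-sum is X = 22. A pile of size p has a winning move iff p XOR X < p (reduce it to p XOR X).
  10: 10 XOR 22 = 28 ≥ 10 — no move.
  7: 7 XOR 22 = 17 ≥ 7 — no move.
  5: 5 XOR 22 = 19 ≥ 5 — no move.
  18: 18 XOR 22 = 4 < 18 — winning move (to 4).
  12: 12 XOR 22 = 26 ≥ 12 — no move.
That gives 1 winning move.

1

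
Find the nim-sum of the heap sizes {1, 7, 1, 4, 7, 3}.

7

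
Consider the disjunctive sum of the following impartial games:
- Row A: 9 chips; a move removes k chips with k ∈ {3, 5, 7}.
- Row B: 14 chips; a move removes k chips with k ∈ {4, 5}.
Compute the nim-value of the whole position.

For row A, compute g(0), g(1), … with moves {3, 5, 7}:
g(0) = mex{} = 0
g(1) = mex{} = 0
g(2) = mex{} = 0
g(3) = mex{0} = 1
g(4) = mex{0} = 1
g(5) = mex{0} = 1
g(6) = mex{0,1} = 2
g(7) = mex{0,1} = 2
g(8) = mex{0,1} = 2
g(9) = mex{0,1,2} = 3
So g(9) = 3.
For row B, compute g(0), g(1), … with moves {4, 5}:
g(0) = mex{} = 0
g(1) = mex{} = 0
g(2) = mex{} = 0
g(3) = mex{} = 0
g(4) = mex{0} = 1
g(5) = mex{0} = 1
g(6) = mex{0} = 1
g(7) = mex{0} = 1
g(8) = mex{0,1} = 2
g(9) = mex{1} = 0
g(10) = mex{1} = 0
g(11) = mex{1} = 0
g(12) = mex{1,2} = 0
g(13) = mex{0,2} = 1
g(14) = mex{0} = 1
So g(14) = 1.
By the Sprague-Grundy theorem, the Grundy value of a sum of independent games is the XOR of the component values.
Combined value = 3 ⊕ 1 = 2.

2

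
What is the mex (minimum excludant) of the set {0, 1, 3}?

The values 0, 1 are all present; 2 is the first non-negative integer missing from the set.

2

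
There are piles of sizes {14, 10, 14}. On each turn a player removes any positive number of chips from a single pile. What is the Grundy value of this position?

Nim-sum: 14 ^ 10 ^ 14 = 10.

10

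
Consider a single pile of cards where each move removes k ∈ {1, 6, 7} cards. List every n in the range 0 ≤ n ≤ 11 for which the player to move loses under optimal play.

0, 2, 4

Grundy values for subtraction set {1, 6, 7}:
k:     0  1  2  3  4  5  6  7  8  9 10 11
g(k):  0  1  0  1  0  1  2  3  2  3  2  3
The P-positions (g = 0) in 0..11 are 0, 2, 4.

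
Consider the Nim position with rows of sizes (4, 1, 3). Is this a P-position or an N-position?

N-position

Nim-sum: 4 XOR 1 XOR 3 = 6.
The nim-sum is 6 ≠ 0, so this is an N-position: the player to move can win.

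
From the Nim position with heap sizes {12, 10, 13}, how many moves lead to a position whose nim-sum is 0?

3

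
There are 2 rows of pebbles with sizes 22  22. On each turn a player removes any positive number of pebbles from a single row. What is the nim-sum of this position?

0

Nim-sum: 22 XOR 22 = 0.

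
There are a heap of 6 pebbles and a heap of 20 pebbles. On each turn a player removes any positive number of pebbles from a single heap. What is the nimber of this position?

Nim-sum: 6 ^ 20 = 18.

18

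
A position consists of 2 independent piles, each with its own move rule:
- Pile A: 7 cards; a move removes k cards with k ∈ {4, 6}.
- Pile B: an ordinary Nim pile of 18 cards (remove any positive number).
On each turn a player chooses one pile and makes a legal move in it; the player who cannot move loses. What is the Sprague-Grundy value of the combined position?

For pile A, compute g(0), g(1), … with moves {4, 6}:
g(0) = mex{} = 0
g(1) = mex{} = 0
g(2) = mex{} = 0
g(3) = mex{} = 0
g(4) = mex{0} = 1
g(5) = mex{0} = 1
g(6) = mex{0} = 1
g(7) = mex{0} = 1
So g(7) = 1.
Pile B is a plain Nim pile of size 18, so its Grundy value is 18.
By the Sprague-Grundy theorem, the Grundy value of a sum of independent games is the XOR of the component values.
Combined value = 1 ⊕ 18 = 19.

19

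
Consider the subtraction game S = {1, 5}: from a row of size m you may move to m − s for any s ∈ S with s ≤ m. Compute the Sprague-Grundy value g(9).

1

Build the Grundy sequence with g(k) = mex{g(k−s) : s ∈ {1, 5}, s ≤ k}:
g(0) = mex{} = 0
g(1) = mex{0} = 1
g(2) = mex{1} = 0
g(3) = mex{0} = 1
g(4) = mex{1} = 0
g(5) = mex{0} = 1
g(6) = mex{1} = 0
g(7) = mex{0} = 1
g(8) = mex{1} = 0
g(9) = mex{0} = 1
So g(9) = 1.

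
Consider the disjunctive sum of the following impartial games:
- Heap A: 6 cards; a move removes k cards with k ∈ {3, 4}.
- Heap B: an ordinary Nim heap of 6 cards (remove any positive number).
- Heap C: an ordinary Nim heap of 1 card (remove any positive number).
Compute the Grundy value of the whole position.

For heap A, compute g(0), g(1), … with moves {3, 4}:
k:     0  1  2  3  4  5  6
g(k):  0  0  0  1  1  1  2
So g(6) = 2.
Heap B is a plain Nim heap of size 6, so its Grundy value is 6.
Heap C is a plain Nim heap of size 1, so its Grundy value is 1.
The value of a disjunctive sum is the nim-sum of the parts.
Combined value = 2 XOR 6 XOR 1 = 5.

5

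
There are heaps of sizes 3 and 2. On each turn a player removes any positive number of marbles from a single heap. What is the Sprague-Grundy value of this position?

1

Bitwise XOR of the heap sizes:
  11  (3)
  10  (2)
  --
  01  (1)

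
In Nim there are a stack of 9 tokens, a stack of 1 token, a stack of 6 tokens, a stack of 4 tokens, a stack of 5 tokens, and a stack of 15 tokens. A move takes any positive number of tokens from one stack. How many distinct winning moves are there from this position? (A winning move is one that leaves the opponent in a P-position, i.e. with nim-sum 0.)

0

Compute the nim-sum pairwise:
9 ^ 1 = 8
8 ^ 6 = 14
14 ^ 4 = 10
10 ^ 5 = 15
15 ^ 15 = 0
The nim-sum is already 0, so every move leaves a nonzero nim-sum — there are no winning moves.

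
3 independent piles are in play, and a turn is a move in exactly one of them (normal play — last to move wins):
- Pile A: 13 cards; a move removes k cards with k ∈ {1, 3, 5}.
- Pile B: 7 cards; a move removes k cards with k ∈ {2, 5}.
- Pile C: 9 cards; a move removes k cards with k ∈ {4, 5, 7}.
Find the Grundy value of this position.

3

Build the Grundy sequence for pile A with g(k) = mex{g(k−s) : s ∈ {1, 3, 5}, s ≤ k}:
g(0) = mex{} = 0
g(1) = mex{0} = 1
g(2) = mex{1} = 0
g(3) = mex{0} = 1
g(4) = mex{1} = 0
g(5) = mex{0} = 1
g(6) = mex{1} = 0
g(7) = mex{0} = 1
g(8) = mex{1} = 0
g(9) = mex{0} = 1
g(10) = mex{1} = 0
g(11) = mex{0} = 1
g(12) = mex{1} = 0
g(13) = mex{0} = 1
So g(13) = 1.
Build the Grundy sequence for pile B with g(k) = mex{g(k−s) : s ∈ {2, 5}, s ≤ k}:
k:     0  1  2  3  4  5  6  7
g(k):  0  0  1  1  0  2  1  0
So g(7) = 0.
For pile C, compute g(0), g(1), … with moves {4, 5, 7}:
k:     0  1  2  3  4  5  6  7  8  9
g(k):  0  0  0  0  1  1  1  1  2  2
So g(9) = 2.
By the Sprague-Grundy theorem, the Grundy value of a sum of independent games is the XOR of the component values.
Combined value = 1 ⊕ 0 ⊕ 2 = 3.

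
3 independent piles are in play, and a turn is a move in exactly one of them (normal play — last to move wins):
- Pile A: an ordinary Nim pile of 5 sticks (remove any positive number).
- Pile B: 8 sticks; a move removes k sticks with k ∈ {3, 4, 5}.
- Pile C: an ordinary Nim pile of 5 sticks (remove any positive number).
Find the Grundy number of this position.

0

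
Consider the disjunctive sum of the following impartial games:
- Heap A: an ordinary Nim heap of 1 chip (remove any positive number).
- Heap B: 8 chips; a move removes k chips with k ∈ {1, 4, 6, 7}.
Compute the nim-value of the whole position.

Heap A is a plain Nim heap of size 1, so its Grundy value is 1.
For heap B, compute g(0), g(1), … with moves {1, 4, 6, 7}:
g(0) = mex{} = 0
g(1) = mex{0} = 1
g(2) = mex{1} = 0
g(3) = mex{0} = 1
g(4) = mex{0,1} = 2
g(5) = mex{1,2} = 0
g(6) = mex{0} = 1
g(7) = mex{0,1} = 2
g(8) = mex{0,1,2} = 3
So g(8) = 3.
The value of a disjunctive sum is the nim-sum of the parts.
Combined value = 1 ⊕ 3 = 2.

2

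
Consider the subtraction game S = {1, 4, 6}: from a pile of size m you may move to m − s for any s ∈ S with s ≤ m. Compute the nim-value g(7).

0

Compute g(0), g(1), … for moves {1, 4, 6}:
k:     0  1  2  3  4  5  6  7
g(k):  0  1  0  1  2  0  1  0
So g(7) = 0.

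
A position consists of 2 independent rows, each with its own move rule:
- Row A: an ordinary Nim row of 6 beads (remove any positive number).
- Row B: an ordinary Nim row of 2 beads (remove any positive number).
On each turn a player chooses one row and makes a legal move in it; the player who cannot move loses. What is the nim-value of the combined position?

4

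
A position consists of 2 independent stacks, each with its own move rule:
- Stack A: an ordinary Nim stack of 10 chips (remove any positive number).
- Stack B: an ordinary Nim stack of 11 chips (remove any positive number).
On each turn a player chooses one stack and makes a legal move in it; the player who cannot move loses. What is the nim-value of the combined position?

1

Stack A is a plain Nim stack of size 10, so its Grundy value is 10.
Stack B is a plain Nim stack of size 11, so its Grundy value is 11.
By the Sprague-Grundy theorem, the Grundy value of a sum of independent games is the XOR of the component values.
Combined value = 10 XOR 11 = 1.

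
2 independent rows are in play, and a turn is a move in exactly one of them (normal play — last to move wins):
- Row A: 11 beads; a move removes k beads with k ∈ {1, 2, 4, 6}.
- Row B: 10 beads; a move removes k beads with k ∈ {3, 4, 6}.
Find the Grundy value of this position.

For row A, compute g(0), g(1), … with moves {1, 2, 4, 6}:
g(0) = mex{} = 0
g(1) = mex{0} = 1
g(2) = mex{0,1} = 2
g(3) = mex{1,2} = 0
g(4) = mex{0,2} = 1
g(5) = mex{0,1} = 2
g(6) = mex{0,1,2} = 3
g(7) = mex{0,1,2,3} = 4
g(8) = mex{1,2,3,4} = 0
g(9) = mex{0,2,4} = 1
g(10) = mex{0,1,3} = 2
g(11) = mex{1,2,4} = 0
So g(11) = 0.
Build the Grundy sequence for row B with g(k) = mex{g(k−s) : s ∈ {3, 4, 6}, s ≤ k}:
k:     0  1  2  3  4  5  6  7  8  9 10
g(k):  0  0  0  1  1  1  2  2  2  0  0
So g(10) = 0.
The value of a disjunctive sum is the nim-sum of the parts.
Combined value = 0 XOR 0 = 0.

0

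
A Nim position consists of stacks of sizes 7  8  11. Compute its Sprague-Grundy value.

Nim-sum: 7 ⊕ 8 ⊕ 11 = 4.

4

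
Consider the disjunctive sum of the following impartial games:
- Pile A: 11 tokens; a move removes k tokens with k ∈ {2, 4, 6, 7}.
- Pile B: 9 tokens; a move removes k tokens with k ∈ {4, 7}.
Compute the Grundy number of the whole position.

3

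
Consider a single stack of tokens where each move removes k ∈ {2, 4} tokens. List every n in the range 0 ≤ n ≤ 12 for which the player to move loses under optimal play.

0, 1, 6, 7, 12

Grundy values for subtraction set {2, 4}:
k:     0  1  2  3  4  5  6  7  8  9 10 11 12
g(k):  0  0  1  1  2  2  0  0  1  1  2  2  0
The P-positions (g = 0) in 0..12 are 0, 1, 6, 7, 12.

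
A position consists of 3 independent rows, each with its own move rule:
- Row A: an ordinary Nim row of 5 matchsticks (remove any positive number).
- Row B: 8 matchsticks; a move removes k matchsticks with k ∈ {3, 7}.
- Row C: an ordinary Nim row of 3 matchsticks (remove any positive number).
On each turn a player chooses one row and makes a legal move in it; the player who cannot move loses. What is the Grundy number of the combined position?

4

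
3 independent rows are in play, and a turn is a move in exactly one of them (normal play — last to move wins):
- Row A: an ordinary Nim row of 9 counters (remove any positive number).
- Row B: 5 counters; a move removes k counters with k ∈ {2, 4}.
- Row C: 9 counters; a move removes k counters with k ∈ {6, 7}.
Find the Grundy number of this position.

10

Row A is a plain Nim row of size 9, so its Grundy value is 9.
Grundy values for row B (subtraction set {2, 4}):
k:     0  1  2  3  4  5
g(k):  0  0  1  1  2  2
So g(5) = 2.
Build the Grundy sequence for row C with g(k) = mex{g(k−s) : s ∈ {6, 7}, s ≤ k}:
g(0) = mex{} = 0
g(1) = mex{} = 0
g(2) = mex{} = 0
g(3) = mex{} = 0
g(4) = mex{} = 0
g(5) = mex{} = 0
g(6) = mex{0} = 1
g(7) = mex{0} = 1
g(8) = mex{0} = 1
g(9) = mex{0} = 1
So g(9) = 1.
The value of a disjunctive sum is the nim-sum of the parts.
Combined value = 9 XOR 2 XOR 1 = 10.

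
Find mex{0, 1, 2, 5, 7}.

The values 0, 1, 2 are all present; 3 is the first non-negative integer missing from the set.

3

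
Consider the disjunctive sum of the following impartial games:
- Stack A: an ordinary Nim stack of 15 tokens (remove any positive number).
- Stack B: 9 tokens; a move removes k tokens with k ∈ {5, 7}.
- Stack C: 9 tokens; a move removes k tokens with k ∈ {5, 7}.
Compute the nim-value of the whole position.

15

Stack A is a plain Nim stack of size 15, so its Grundy value is 15.
For stack B, compute g(0), g(1), … with moves {5, 7}:
k:     0  1  2  3  4  5  6  7  8  9
g(k):  0  0  0  0  0  1  1  1  1  1
So g(9) = 1.
For stack C, compute g(0), g(1), … with moves {5, 7}:
g(0) = mex{} = 0
g(1) = mex{} = 0
g(2) = mex{} = 0
g(3) = mex{} = 0
g(4) = mex{} = 0
g(5) = mex{0} = 1
g(6) = mex{0} = 1
g(7) = mex{0} = 1
g(8) = mex{0} = 1
g(9) = mex{0} = 1
So g(9) = 1.
By the Sprague-Grundy theorem, the Grundy value of a sum of independent games is the XOR of the component values.
Combined value = 15 ⊕ 1 ⊕ 1 = 15.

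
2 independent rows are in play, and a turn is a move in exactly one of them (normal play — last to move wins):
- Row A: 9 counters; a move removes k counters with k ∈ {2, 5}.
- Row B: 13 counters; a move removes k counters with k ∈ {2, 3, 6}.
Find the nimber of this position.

Build the Grundy sequence for row A with g(k) = mex{g(k−s) : s ∈ {2, 5}, s ≤ k}:
g(0) = mex{} = 0
g(1) = mex{} = 0
g(2) = mex{0} = 1
g(3) = mex{0} = 1
g(4) = mex{1} = 0
g(5) = mex{0,1} = 2
g(6) = mex{0} = 1
g(7) = mex{1,2} = 0
g(8) = mex{1} = 0
g(9) = mex{0} = 1
So g(9) = 1.
Build the Grundy sequence for row B with g(k) = mex{g(k−s) : s ∈ {2, 3, 6}, s ≤ k}:
k:     0  1  2  3  4  5  6  7  8  9 10 11 12 13
g(k):  0  0  1  1  2  0  3  1  2  0  0  1  1  2
So g(13) = 2.
By the Sprague-Grundy theorem, the Grundy value of a sum of independent games is the XOR of the component values.
Combined value = 1 XOR 2 = 3.

3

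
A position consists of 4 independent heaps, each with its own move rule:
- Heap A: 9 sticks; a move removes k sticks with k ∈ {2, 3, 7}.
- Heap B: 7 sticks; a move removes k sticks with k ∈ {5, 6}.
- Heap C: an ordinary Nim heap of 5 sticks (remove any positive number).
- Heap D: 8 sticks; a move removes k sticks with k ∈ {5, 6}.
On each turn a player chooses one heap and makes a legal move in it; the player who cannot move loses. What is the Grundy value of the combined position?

7

Grundy values for heap A (subtraction set {2, 3, 7}):
k:     0  1  2  3  4  5  6  7  8  9
g(k):  0  0  1  1  2  0  0  1  1  2
So g(9) = 2.
For heap B, compute g(0), g(1), … with moves {5, 6}:
g(0) = mex{} = 0
g(1) = mex{} = 0
g(2) = mex{} = 0
g(3) = mex{} = 0
g(4) = mex{} = 0
g(5) = mex{0} = 1
g(6) = mex{0} = 1
g(7) = mex{0} = 1
So g(7) = 1.
Heap C is a plain Nim heap of size 5, so its Grundy value is 5.
Build the Grundy sequence for heap D with g(k) = mex{g(k−s) : s ∈ {5, 6}, s ≤ k}:
k:     0  1  2  3  4  5  6  7  8
g(k):  0  0  0  0  0  1  1  1  1
So g(8) = 1.
By the Sprague-Grundy theorem, the Grundy value of a sum of independent games is the XOR of the component values.
Combined value = 2 XOR 1 XOR 5 XOR 1 = 7.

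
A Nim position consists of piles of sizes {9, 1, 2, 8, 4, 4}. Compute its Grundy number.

2

Nim-sum: 9 XOR 1 XOR 2 XOR 8 XOR 4 XOR 4 = 2.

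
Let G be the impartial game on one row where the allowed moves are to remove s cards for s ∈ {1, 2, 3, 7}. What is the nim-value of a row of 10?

2

Grundy values for subtraction set {1, 2, 3, 7}:
k:     0  1  2  3  4  5  6  7  8  9 10
g(k):  0  1  2  3  0  1  2  3  0  1  2
So g(10) = 2.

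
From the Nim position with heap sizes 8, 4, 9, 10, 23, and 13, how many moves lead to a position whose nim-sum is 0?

1

Compute the nim-sum pairwise:
8 ⊕ 4 = 12
12 ⊕ 9 = 5
5 ⊕ 10 = 15
15 ⊕ 23 = 24
24 ⊕ 13 = 21
The overall nim-sum is X = 21. A heap of size p has a winning move iff p XOR X < p (reduce it to p XOR X).
  8: 8 XOR 21 = 29 ≥ 8 — no move.
  4: 4 XOR 21 = 17 ≥ 4 — no move.
  9: 9 XOR 21 = 28 ≥ 9 — no move.
  10: 10 XOR 21 = 31 ≥ 10 — no move.
  23: 23 XOR 21 = 2 < 23 — winning move (to 2).
  13: 13 XOR 21 = 24 ≥ 13 — no move.
That gives 1 winning move.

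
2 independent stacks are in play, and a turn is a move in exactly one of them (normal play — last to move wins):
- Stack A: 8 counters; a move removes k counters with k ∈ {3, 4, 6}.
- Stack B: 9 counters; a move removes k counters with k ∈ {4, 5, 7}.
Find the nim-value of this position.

For stack A, compute g(0), g(1), … with moves {3, 4, 6}:
g(0) = mex{} = 0
g(1) = mex{} = 0
g(2) = mex{} = 0
g(3) = mex{0} = 1
g(4) = mex{0} = 1
g(5) = mex{0} = 1
g(6) = mex{0,1} = 2
g(7) = mex{0,1} = 2
g(8) = mex{0,1} = 2
So g(8) = 2.
Grundy values for stack B (subtraction set {4, 5, 7}):
k:     0  1  2  3  4  5  6  7  8  9
g(k):  0  0  0  0  1  1  1  1  2  2
So g(9) = 2.
By the Sprague-Grundy theorem, the Grundy value of a sum of independent games is the XOR of the component values.
Combined value = 2 XOR 2 = 0.

0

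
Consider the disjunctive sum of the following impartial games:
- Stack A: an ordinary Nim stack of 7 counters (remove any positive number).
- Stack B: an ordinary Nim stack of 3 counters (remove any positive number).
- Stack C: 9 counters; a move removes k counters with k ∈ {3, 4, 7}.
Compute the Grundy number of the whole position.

7

Stack A is a plain Nim stack of size 7, so its Grundy value is 7.
Stack B is a plain Nim stack of size 3, so its Grundy value is 3.
For stack C, compute g(0), g(1), … with moves {3, 4, 7}:
k:     0  1  2  3  4  5  6  7  8  9
g(k):  0  0  0  1  1  1  2  2  2  3
So g(9) = 3.
The value of a disjunctive sum is the nim-sum of the parts.
Combined value = 7 XOR 3 XOR 3 = 7.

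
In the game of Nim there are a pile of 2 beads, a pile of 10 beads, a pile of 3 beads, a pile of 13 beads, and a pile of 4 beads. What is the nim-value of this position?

2

Nim-sum: 2 ^ 10 ^ 3 ^ 13 ^ 4 = 2.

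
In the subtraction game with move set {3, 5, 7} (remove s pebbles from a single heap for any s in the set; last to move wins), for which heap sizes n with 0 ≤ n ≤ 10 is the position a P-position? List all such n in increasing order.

0, 1, 2, 10

Grundy values for subtraction set {3, 5, 7}:
k:     0  1  2  3  4  5  6  7  8  9 10
g(k):  0  0  0  1  1  1  2  2  2  3  0
The P-positions (g = 0) in 0..10 are 0, 1, 2, 10.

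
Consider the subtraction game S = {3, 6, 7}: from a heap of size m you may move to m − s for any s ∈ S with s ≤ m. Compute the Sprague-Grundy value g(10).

Grundy values for subtraction set {3, 6, 7}:
k:     0  1  2  3  4  5  6  7  8  9 10
g(k):  0  0  0  1  1  1  2  2  2  3  0
So g(10) = 0.

0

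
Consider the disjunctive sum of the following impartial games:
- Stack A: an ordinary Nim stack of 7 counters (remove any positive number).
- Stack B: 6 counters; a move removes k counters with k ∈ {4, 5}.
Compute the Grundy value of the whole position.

6

Stack A is a plain Nim stack of size 7, so its Grundy value is 7.
For stack B, compute g(0), g(1), … with moves {4, 5}:
k:     0  1  2  3  4  5  6
g(k):  0  0  0  0  1  1  1
So g(6) = 1.
By the Sprague-Grundy theorem, the Grundy value of a sum of independent games is the XOR of the component values.
Combined value = 7 XOR 1 = 6.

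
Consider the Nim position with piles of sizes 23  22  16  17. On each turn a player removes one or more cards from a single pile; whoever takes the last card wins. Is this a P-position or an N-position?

P-position

Compute the nim-sum pairwise:
23 ^ 22 = 1
1 ^ 16 = 17
17 ^ 17 = 0
The nim-sum is 0, so this is a P-position: the player to move is in a losing position under optimal play.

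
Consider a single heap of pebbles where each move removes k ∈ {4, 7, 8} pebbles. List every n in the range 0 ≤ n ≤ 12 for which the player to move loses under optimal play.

0, 1, 2, 3, 12

Build the Grundy sequence with g(k) = mex{g(k−s) : s ∈ {4, 7, 8}, s ≤ k}:
k:     0  1  2  3  4  5  6  7  8  9 10 11 12
g(k):  0  0  0  0  1  1  1  1  2  2  2  2  0
The P-positions (g = 0) in 0..12 are 0, 1, 2, 3, 12.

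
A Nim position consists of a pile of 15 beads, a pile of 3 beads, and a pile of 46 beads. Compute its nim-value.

Nim-sum: 15 ⊕ 3 ⊕ 46 = 34.

34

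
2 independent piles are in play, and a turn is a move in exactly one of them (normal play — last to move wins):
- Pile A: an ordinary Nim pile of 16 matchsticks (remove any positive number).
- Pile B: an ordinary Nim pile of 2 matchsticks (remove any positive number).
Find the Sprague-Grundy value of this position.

18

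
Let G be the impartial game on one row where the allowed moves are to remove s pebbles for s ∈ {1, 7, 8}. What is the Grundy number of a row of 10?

2

Build the Grundy sequence with g(k) = mex{g(k−s) : s ∈ {1, 7, 8}, s ≤ k}:
k:     0  1  2  3  4  5  6  7  8  9 10
g(k):  0  1  0  1  0  1  0  1  2  3  2
So g(10) = 2.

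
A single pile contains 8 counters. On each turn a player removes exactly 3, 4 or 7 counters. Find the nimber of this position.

Build the Grundy sequence with g(k) = mex{g(k−s) : s ∈ {3, 4, 7}, s ≤ k}:
g(0) = mex{} = 0
g(1) = mex{} = 0
g(2) = mex{} = 0
g(3) = mex{0} = 1
g(4) = mex{0} = 1
g(5) = mex{0} = 1
g(6) = mex{0,1} = 2
g(7) = mex{0,1} = 2
g(8) = mex{0,1} = 2
So g(8) = 2.

2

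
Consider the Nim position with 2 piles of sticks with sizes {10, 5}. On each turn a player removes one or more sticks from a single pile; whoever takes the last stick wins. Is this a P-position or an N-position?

N-position

Bitwise XOR of the heap sizes:
  1010  (10)
  0101  (5)
  ----
  1111  (15)
The nim-sum is 15 ≠ 0, so this is an N-position: the player to move can win.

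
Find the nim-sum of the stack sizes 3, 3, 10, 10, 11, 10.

1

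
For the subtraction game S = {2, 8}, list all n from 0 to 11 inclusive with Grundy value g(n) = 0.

Compute g(0), g(1), … for moves {2, 8}:
k:     0  1  2  3  4  5  6  7  8  9 10 11
g(k):  0  0  1  1  0  0  1  1  2  2  0  0
The P-positions (g = 0) in 0..11 are 0, 1, 4, 5, 10, 11.

0, 1, 4, 5, 10, 11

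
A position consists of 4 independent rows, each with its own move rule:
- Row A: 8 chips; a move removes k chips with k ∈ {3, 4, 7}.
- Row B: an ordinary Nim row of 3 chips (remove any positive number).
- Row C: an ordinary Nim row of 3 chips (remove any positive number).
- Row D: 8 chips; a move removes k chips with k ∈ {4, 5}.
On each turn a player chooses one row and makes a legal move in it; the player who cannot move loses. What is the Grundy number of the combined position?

Grundy values for row A (subtraction set {3, 4, 7}):
g(0) = mex{} = 0
g(1) = mex{} = 0
g(2) = mex{} = 0
g(3) = mex{0} = 1
g(4) = mex{0} = 1
g(5) = mex{0} = 1
g(6) = mex{0,1} = 2
g(7) = mex{0,1} = 2
g(8) = mex{0,1} = 2
So g(8) = 2.
Row B is a plain Nim row of size 3, so its Grundy value is 3.
Row C is a plain Nim row of size 3, so its Grundy value is 3.
For row D, compute g(0), g(1), … with moves {4, 5}:
k:     0  1  2  3  4  5  6  7  8
g(k):  0  0  0  0  1  1  1  1  2
So g(8) = 2.
By the Sprague-Grundy theorem, the Grundy value of a sum of independent games is the XOR of the component values.
Combined value = 2 XOR 3 XOR 3 XOR 2 = 0.

0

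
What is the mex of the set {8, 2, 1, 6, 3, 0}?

4

The values 0, 1, 2, 3 are all present; 4 is the first non-negative integer missing from the set.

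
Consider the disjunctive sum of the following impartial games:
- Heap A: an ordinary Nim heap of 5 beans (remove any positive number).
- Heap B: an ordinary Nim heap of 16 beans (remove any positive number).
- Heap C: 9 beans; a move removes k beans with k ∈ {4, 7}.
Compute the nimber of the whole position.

23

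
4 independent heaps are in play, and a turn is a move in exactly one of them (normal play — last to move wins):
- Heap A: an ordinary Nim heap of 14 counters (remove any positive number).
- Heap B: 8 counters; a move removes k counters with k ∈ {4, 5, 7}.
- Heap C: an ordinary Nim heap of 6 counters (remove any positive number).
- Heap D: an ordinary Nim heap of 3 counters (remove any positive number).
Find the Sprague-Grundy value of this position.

Heap A is a plain Nim heap of size 14, so its Grundy value is 14.
Grundy values for heap B (subtraction set {4, 5, 7}):
g(0) = mex{} = 0
g(1) = mex{} = 0
g(2) = mex{} = 0
g(3) = mex{} = 0
g(4) = mex{0} = 1
g(5) = mex{0} = 1
g(6) = mex{0} = 1
g(7) = mex{0} = 1
g(8) = mex{0,1} = 2
So g(8) = 2.
Heap C is a plain Nim heap of size 6, so its Grundy value is 6.
Heap D is a plain Nim heap of size 3, so its Grundy value is 3.
By the Sprague-Grundy theorem, the Grundy value of a sum of independent games is the XOR of the component values.
Combined value = 14 XOR 2 XOR 6 XOR 3 = 9.

9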